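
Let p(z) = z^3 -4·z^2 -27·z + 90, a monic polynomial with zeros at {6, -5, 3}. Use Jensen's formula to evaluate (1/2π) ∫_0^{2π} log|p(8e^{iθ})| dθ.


Zeros: -5, 3, 6; r = 8.
Inside |z| < r: -5, 3, 6. Outside (|z| ≥ r): ∅.
p(0) = 90, so log|p(0)| = log(90) = 4.4998.
Apply Jensen: I(r) = log|p(0)| + Σ_k log(r/|z_k|), summed over zeros inside |z| < r.
  log(r/|z_k|) for z_k = 6: log(8/6) = 0.2877
  log(r/|z_k|) for z_k = -5: log(8/5) = 0.4700
  log(r/|z_k|) for z_k = 3: log(8/3) = 0.9808
Sum over inside zeros: 1.7385.
I(r) = log|p(0)| + (inside sum) = 4.4998 + 1.7385 = 6.2383.
Closed form (all zeros inside, monic): I(r) = n·log(r) = 3·log(8) = 6.2383. ✓

I(r) ≈ 6.2383.


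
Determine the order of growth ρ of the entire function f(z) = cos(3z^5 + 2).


Write cos(w) = (e^{iw} ± e^{−iw})/(2 or 2i), so |cos(w)| ≤ e^{|w|}. With w = 3z^5 + 2, |w| ≤ 3r^5 + 2 on |z|=r, giving M(r) ≤ e^{3r^5 + 2} and ρ ≤ 5. For the lower bound, choose z on |z|=r with 3z^5 purely imaginary of modulus 3r^5; then |cos(3z^5 + 2)| grows like e^{3r^5}/2, so ρ ≥ 5. Hence ρ = 5.
Therefore ρ = 5.

Order ρ = 5.


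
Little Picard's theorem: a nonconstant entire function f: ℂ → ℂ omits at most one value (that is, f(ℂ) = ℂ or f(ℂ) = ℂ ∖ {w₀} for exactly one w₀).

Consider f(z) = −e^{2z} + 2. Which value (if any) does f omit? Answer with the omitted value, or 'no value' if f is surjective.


Little Picard bounds the complement of f(ℂ) to at most one point.
e^{2z} is never zero on ℂ, so -1·e^{2z} takes every value in ℂ ∖ {0}. Adding 2 shifts the range to ℂ ∖ {2}. Thus f omits exactly the value 2.

Omitted value: 2.


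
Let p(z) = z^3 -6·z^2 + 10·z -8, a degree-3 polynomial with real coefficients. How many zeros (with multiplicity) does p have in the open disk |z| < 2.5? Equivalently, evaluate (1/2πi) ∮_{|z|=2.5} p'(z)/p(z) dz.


The zeros of p are: (1 + 1i), (1 - 1i), 4.
Their magnitudes are: 1.414, 1.414, 4.
Zeros with |z| < R = 2.5: (1 + 1i), (1 - 1i).
Count = 2.
By the argument principle, (1/2πi) ∮_{|z|=R} p'(z)/p(z) dz equals exactly this count.

Number of zeros inside |z| < 2.5: 2.


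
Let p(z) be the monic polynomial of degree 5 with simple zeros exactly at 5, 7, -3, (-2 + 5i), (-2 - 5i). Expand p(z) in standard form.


The polynomial is p(z) = ∏_{α ∈ S} (z − α), where S = {5, 7, -3, (-2 + 5i), (-2 - 5i)}.
Expanding the product yields: p(z) = z^5 -5·z^4 -8·z^3 -160·z^2 + 391·z + 3045.
Note conjugate pairs combine to real quadratics: (z − (-2+5i))(z − (-2−5i)) = z² + 4z + 29.
The resulting polynomial has degree 5 and real coefficients as required.

p(z) = z^5 -5·z^4 -8·z^3 -160·z^2 + 391·z + 3045.


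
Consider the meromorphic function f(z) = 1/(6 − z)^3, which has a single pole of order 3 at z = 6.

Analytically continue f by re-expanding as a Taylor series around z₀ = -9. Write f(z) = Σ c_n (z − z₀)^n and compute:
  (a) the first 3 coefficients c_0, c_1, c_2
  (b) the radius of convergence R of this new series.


Let w = z − z₀, so z = z₀ + w.
Then 6 − z = 6 − (z₀ + w) = (6 − z₀) − w = 15 − w.
f(z) = 1/(15 − w)^3 = (1/(15)^3) · (1 − w/(15))^{−3}.
By the binomial series (1−u)^{−3} = Σ_{n≥0} C(n+2, 2) u^n for |u|<1, with u = w/(15):
  c_n = C(n+2, 2) / (15)^(n+3).
  c_0 = 1/(15)^3 = 1/3375.
  c_1 = 3/(15)^4 = 1/16875.
  c_2 = 6/(15)^5 = 2/253125.
The series is valid for |w/d| < 1, i.e. |z − z₀| < |d|.
Radius of convergence: R = |6 − z₀| = |15| = 15 (distance from z₀ to the singularity z = 6).

c_0 = 1/3375, c_1 = 1/16875, c_2 = 2/253125; R = 15.


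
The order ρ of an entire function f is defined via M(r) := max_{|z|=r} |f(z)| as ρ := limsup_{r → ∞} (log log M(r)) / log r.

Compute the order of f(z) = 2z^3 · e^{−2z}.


M(r) = max_{|z|=r} |2|·|z|^3·|e^{−2z}| = 2·r^3 · e^{2r^1} (the factors attain their maxima compatibly on |z|=r). Then log M(r) = log 2 + 3·log r + 2r^1, dominated by the last term, so log log M(r) ~ 1·log r. The polynomial factor 2z^3 contributes only a log r term and does not affect the order. ρ = 1.
Therefore ρ = 1.

Order ρ = 1.


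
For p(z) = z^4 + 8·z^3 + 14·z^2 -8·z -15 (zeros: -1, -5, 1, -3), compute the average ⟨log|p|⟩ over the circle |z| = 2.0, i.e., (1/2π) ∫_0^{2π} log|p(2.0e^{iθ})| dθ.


Zeros: -5, -3, -1, 1; r = 2.0.
Inside |z| < r: -1, 1. Outside (|z| ≥ r): -5, -3.
p(0) = -15, so log|p(0)| = log(15) = 2.7081.
Apply Jensen: I(r) = log|p(0)| + Σ_k log(r/|z_k|), summed over zeros inside |z| < r.
  log(r/|z_k|) for z_k = -1: log(2.0/1) = 0.6931
  log(r/|z_k|) for z_k = 1: log(2.0/1) = 0.6931
  Outside zeros (-5, -3) contribute nothing to the Jensen sum.
Sum over inside zeros: 1.3863.
I(r) = log|p(0)| + (inside sum) = 2.7081 + 1.3863 = 4.0943.
Note: since some zeros are outside |z| ≤ r, the simplified n·log(r) form does NOT apply — only the inside zeros contribute.

I(r) ≈ 4.0943.


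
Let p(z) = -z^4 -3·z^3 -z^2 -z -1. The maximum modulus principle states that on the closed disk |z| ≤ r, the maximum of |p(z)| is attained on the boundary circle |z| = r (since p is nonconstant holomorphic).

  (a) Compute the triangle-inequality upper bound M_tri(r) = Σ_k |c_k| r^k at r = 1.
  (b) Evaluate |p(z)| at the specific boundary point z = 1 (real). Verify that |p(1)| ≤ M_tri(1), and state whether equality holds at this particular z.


Coefficients: c_0 = -1, c_1 = -1, c_2 = -1, c_3 = -3, c_4 = -1. Radius r = 1.
Part (a). Triangle bound: M_tri(r) = Σ_k |c_k| r^k
  = |-1|·1^0 + |-1|·1^1 + |-1|·1^2 + |-3|·1^3 + |-1|·1^4
  = 1 + 1 + 1 + 3 + 1 = 7.
This bounds M(r) := max_{|z|=r} |p(z)| from above; equality holds iff all terms c_k z^k can be made to align in phase at a single z on |z|=r.
Part (b). At z = 1 (real, on the circle |z| = r):
  p(1) = (-1)·1^0 + (-1)·1^1 + (-1)·1^2 + (-3)·1^3 + (-1)·1^4 = -7.
  |p(1)| = 7.
Since all nonzero coefficients share the same sign, |p(1)| = 7 = M_tri(1); the triangle bound is attained at z = 1, so in fact M(r) = 7.

M_tri(1) = 7; |p(1)| = 7; equality at z=1: yes.


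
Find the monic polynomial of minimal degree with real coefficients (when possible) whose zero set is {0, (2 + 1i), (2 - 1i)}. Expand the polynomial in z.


The polynomial is p(z) = ∏_{α ∈ S} (z − α), where S = {0, (2 + 1i), (2 - 1i)}.
Expanding the product yields: p(z) = z^3 -4·z^2 + 5·z.
Note conjugate pairs combine to real quadratics: (z − (2+1i))(z − (2−1i)) = z² − 4z + 5.
The resulting polynomial has degree 3 and real coefficients as required.

p(z) = z^3 -4·z^2 + 5·z.


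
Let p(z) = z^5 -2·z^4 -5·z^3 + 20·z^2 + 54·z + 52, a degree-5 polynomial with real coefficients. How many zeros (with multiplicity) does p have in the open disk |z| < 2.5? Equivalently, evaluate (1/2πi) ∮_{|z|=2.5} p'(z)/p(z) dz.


The zeros of p are: (-1 + 1i), (-1 - 1i), -2, (3 + 2i), (3 - 2i).
Their magnitudes are: 1.414, 1.414, 2, 3.606, 3.606.
Zeros with |z| < R = 2.5: (-1 + 1i), (-1 - 1i), -2.
Count = 3.
By the argument principle, (1/2πi) ∮_{|z|=R} p'(z)/p(z) dz equals exactly this count.

Number of zeros inside |z| < 2.5: 3.


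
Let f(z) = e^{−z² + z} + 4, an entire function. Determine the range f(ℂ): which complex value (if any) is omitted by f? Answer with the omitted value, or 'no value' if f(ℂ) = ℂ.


Little Picard bounds the complement of f(ℂ) to at most one point.
The exponent g(z) = −z² + z is a nonconstant polynomial, hence surjective onto ℂ. So e^{g(z)} takes every value in {e^w : w ∈ ℂ} = ℂ ∖ {0}. Adding 4 shifts the range to ℂ ∖ {4}. f omits exactly 4.

Omitted value: 4.


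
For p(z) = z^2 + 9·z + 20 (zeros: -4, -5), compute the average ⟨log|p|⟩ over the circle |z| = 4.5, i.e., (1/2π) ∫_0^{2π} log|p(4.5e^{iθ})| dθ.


Zeros: -5, -4; r = 4.5.
Inside |z| < r: -4. Outside (|z| ≥ r): -5.
p(0) = 20, so log|p(0)| = log(20) = 2.9957.
Apply Jensen: I(r) = log|p(0)| + Σ_k log(r/|z_k|), summed over zeros inside |z| < r.
  log(r/|z_k|) for z_k = -4: log(4.5/4) = 0.1178
  Outside zeros (-5) contribute nothing to the Jensen sum.
Sum over inside zeros: 0.1178.
I(r) = log|p(0)| + (inside sum) = 2.9957 + 0.1178 = 3.1135.
Note: since some zeros are outside |z| ≤ r, the simplified n·log(r) form does NOT apply — only the inside zeros contribute.

I(r) ≈ 3.1135.


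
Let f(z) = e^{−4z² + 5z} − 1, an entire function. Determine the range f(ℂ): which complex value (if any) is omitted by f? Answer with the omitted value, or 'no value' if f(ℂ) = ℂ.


Little Picard bounds the complement of f(ℂ) to at most one point.
The exponent g(z) = −4z² + 5z is a nonconstant polynomial, hence surjective onto ℂ. So e^{g(z)} takes every value in {e^w : w ∈ ℂ} = ℂ ∖ {0}. Adding -1 shifts the range to ℂ ∖ {-1}. f omits exactly -1.

Omitted value: -1.


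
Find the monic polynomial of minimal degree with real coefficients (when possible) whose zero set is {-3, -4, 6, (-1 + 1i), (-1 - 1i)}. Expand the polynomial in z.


The polynomial is p(z) = ∏_{α ∈ S} (z − α), where S = {-3, -4, 6, (-1 + 1i), (-1 - 1i)}.
Expanding the product yields: p(z) = z^5 + 3·z^4 -26·z^3 -130·z^2 -204·z -144.
Note conjugate pairs combine to real quadratics: (z − (-1+1i))(z − (-1−1i)) = z² + 2z + 2.
The resulting polynomial has degree 5 and real coefficients as required.

p(z) = z^5 + 3·z^4 -26·z^3 -130·z^2 -204·z -144.


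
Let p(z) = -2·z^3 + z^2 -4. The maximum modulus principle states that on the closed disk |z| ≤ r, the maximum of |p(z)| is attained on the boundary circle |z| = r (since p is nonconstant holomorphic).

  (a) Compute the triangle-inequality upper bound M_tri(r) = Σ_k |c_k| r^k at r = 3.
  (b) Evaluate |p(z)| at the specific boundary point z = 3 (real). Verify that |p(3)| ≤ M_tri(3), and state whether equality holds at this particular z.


Coefficients: c_0 = -4, c_1 = 0, c_2 = 1, c_3 = -2. Radius r = 3.
Part (a). Triangle bound: M_tri(r) = Σ_k |c_k| r^k
  = |-4|·3^0 + |0|·3^1 + |1|·3^2 + |-2|·3^3
  = 4 + 0 + 9 + 54 = 67.
This bounds M(r) := max_{|z|=r} |p(z)| from above; equality holds iff all terms c_k z^k can be made to align in phase at a single z on |z|=r.
Part (b). At z = 3 (real, on the circle |z| = r):
  p(3) = (-4)·3^0 + (0)·3^1 + (1)·3^2 + (-2)·3^3 = -49.
  |p(3)| = 49.
Check: |p(3)| = 49 ≤ 67 = M_tri(3). ✓ Equality does not hold at z = 3 (the coefficients have mixed signs, so the terms do not all align in phase there).

M_tri(3) = 67; |p(3)| = 49; equality at z=3: no.


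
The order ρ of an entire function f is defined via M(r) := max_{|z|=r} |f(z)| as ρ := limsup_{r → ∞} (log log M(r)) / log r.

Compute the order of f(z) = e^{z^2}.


|e^{z^2}| = e^{Re(1·z^2) + 0} ≤ e^{1|z|^2 + 0} = e^{1r^2 + 0} on |z| = r, so ρ ≤ 2. Choosing z on |z|=r so that 1·z^2 is real positive (always possible by picking arg z appropriately) gives |f(z)| = e^{1r^2 + 0}, matching the bound. The additive constant 0 does not affect log log M(r) ~ 2·log r. Hence ρ = 2.
Therefore ρ = 2.

Order ρ = 2.


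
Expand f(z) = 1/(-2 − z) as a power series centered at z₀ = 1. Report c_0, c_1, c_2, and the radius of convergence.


Let w = z − z₀, so z = z₀ + w.
Then -2 − z = -2 − (z₀ + w) = (-2 − z₀) − w = -3 − w.
f(z) = 1/(-3 − w) = (1/(-3)) · 1/(1 − w/(-3)) = Σ_{n≥0} w^n / (-3)^(n+1).
So c_n = 1/(-3)^(n+1):
  c_0 = 1/(-3)^1 = -1/3.
  c_1 = 1/(-3)^2 = 1/9.
  c_2 = 1/(-3)^3 = -1/27.
The series is valid for |w/d| < 1, i.e. |z − z₀| < |d|.
Radius of convergence: R = |-2 − z₀| = |-3| = 3 (distance from z₀ to the singularity z = -2).

c_0 = -1/3, c_1 = 1/9, c_2 = -1/27; R = 3.


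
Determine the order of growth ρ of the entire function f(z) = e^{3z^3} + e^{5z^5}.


Each summand is entire of order 3 and 5 respectively (as in the single-exponential case). The order of a sum is at most the max of the orders, so ρ ≤ 5. For the lower bound: on |z|=r choose arg z so that 5z^5 is real positive; then |e^{5z^5}| = e^{5r^5} while |e^{3z^3}| ≤ e^{3r^3} = o(e^{5r^5}). So |f| ≥ e^{5r^5}(1 − o(1)) and ρ ≥ 5. Hence ρ = max(3, 5) = 5.
Therefore ρ = 5.

Order ρ = 5.


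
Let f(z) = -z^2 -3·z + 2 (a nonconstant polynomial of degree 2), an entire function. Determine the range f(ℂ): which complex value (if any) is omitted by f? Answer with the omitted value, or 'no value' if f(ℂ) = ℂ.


Little Picard bounds the complement of f(ℂ) to at most one point.
For every w ∈ ℂ, the equation p(z) − w = 0 is a nonconstant polynomial in z and hence has at least one root by the fundamental theorem of algebra. So p is surjective onto ℂ, omitting no value.

Omitted value: no value.


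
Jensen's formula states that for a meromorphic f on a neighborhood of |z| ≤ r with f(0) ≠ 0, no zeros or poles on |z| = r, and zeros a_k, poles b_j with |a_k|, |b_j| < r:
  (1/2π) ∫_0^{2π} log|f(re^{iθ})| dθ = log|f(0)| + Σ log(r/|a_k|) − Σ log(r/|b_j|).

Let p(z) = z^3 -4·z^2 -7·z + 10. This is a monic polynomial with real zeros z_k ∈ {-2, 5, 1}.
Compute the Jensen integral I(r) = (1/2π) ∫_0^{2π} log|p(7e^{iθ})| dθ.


Zeros: -2, 1, 5; r = 7.
Inside |z| < r: -2, 1, 5. Outside (|z| ≥ r): ∅.
p(0) = 10, so log|p(0)| = log(10) = 2.3026.
Apply Jensen: I(r) = log|p(0)| + Σ_k log(r/|z_k|), summed over zeros inside |z| < r.
  log(r/|z_k|) for z_k = -2: log(7/2) = 1.2528
  log(r/|z_k|) for z_k = 5: log(7/5) = 0.3365
  log(r/|z_k|) for z_k = 1: log(7/1) = 1.9459
Sum over inside zeros: 3.5351.
I(r) = log|p(0)| + (inside sum) = 2.3026 + 3.5351 = 5.8377.
Closed form (all zeros inside, monic): I(r) = n·log(r) = 3·log(7) = 5.8377. ✓

I(r) ≈ 5.8377.


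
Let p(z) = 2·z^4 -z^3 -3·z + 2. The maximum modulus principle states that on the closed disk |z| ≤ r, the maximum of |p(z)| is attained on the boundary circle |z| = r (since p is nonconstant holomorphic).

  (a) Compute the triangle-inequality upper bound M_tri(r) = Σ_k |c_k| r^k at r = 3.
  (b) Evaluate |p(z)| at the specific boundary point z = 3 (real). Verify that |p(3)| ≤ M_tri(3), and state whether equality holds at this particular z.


Coefficients: c_0 = 2, c_1 = -3, c_2 = 0, c_3 = -1, c_4 = 2. Radius r = 3.
Part (a). Triangle bound: M_tri(r) = Σ_k |c_k| r^k
  = |2|·3^0 + |-3|·3^1 + |0|·3^2 + |-1|·3^3 + |2|·3^4
  = 2 + 9 + 0 + 27 + 162 = 200.
This bounds M(r) := max_{|z|=r} |p(z)| from above; equality holds iff all terms c_k z^k can be made to align in phase at a single z on |z|=r.
Part (b). At z = 3 (real, on the circle |z| = r):
  p(3) = (2)·3^0 + (-3)·3^1 + (0)·3^2 + (-1)·3^3 + (2)·3^4 = 128.
  |p(3)| = 128.
Check: |p(3)| = 128 ≤ 200 = M_tri(3). ✓ Equality does not hold at z = 3 (the coefficients have mixed signs, so the terms do not all align in phase there).

M_tri(3) = 200; |p(3)| = 128; equality at z=3: no.


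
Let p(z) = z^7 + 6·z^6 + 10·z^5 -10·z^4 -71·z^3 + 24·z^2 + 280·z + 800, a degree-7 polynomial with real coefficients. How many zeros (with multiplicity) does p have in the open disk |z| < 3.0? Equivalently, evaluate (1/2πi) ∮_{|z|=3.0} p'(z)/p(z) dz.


The zeros of p are: -4, (2 + 1i), (2 - 1i), (-2 + 2i), (-2 - 2i), (-1 + 2i), (-1 - 2i).
Their magnitudes are: 4, 2.236, 2.236, 2.828, 2.828, 2.236, 2.236.
Zeros with |z| < R = 3.0: (2 + 1i), (2 - 1i), (-2 + 2i), (-2 - 2i), (-1 + 2i), (-1 - 2i).
Count = 6.
By the argument principle, (1/2πi) ∮_{|z|=R} p'(z)/p(z) dz equals exactly this count.

Number of zeros inside |z| < 3.0: 6.


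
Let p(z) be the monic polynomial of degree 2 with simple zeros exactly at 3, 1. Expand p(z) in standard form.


The polynomial is p(z) = ∏_{α ∈ S} (z − α), where S = {3, 1}.
Expanding the product yields: p(z) = z^2 -4·z + 3.
The resulting polynomial has degree 2 and real coefficients as required.

p(z) = z^2 -4·z + 3.


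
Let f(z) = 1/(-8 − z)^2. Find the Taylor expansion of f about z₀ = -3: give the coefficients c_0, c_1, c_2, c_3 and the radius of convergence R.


Let w = z − z₀, so z = z₀ + w.
Then -8 − z = -8 − (z₀ + w) = (-8 − z₀) − w = -5 − w.
f(z) = 1/(-5 − w)^2 = (1/(-5)^2) · (1 − w/(-5))^{−2}.
By the binomial series (1−u)^{−2} = Σ_{n≥0} C(n+1, 1) u^n for |u|<1, with u = w/(-5):
  c_n = C(n+1, 1) / (-5)^(n+2).
  c_0 = 1/(-5)^2 = 1/25.
  c_1 = 2/(-5)^3 = -2/125.
  c_2 = 3/(-5)^4 = 3/625.
  c_3 = 4/(-5)^5 = -4/3125.
The series is valid for |w/d| < 1, i.e. |z − z₀| < |d|.
Radius of convergence: R = |-8 − z₀| = |-5| = 5 (distance from z₀ to the singularity z = -8).

c_0 = 1/25, c_1 = -2/125, c_2 = 3/625, c_3 = -4/3125; R = 5.


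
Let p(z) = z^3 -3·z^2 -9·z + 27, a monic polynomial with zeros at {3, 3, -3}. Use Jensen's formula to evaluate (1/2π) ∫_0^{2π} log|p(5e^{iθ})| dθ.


Zeros: -3, 3, 3; r = 5.
Inside |z| < r: -3, 3, 3. Outside (|z| ≥ r): ∅.
p(0) = 27, so log|p(0)| = log(27) = 3.2958.
Apply Jensen: I(r) = log|p(0)| + Σ_k log(r/|z_k|), summed over zeros inside |z| < r.
  log(r/|z_k|) for z_k = 3: log(5/3) = 0.5108
  log(r/|z_k|) for z_k = 3: log(5/3) = 0.5108
  log(r/|z_k|) for z_k = -3: log(5/3) = 0.5108
Sum over inside zeros: 1.5325.
I(r) = log|p(0)| + (inside sum) = 3.2958 + 1.5325 = 4.8283.
Closed form (all zeros inside, monic): I(r) = n·log(r) = 3·log(5) = 4.8283. ✓

I(r) ≈ 4.8283.


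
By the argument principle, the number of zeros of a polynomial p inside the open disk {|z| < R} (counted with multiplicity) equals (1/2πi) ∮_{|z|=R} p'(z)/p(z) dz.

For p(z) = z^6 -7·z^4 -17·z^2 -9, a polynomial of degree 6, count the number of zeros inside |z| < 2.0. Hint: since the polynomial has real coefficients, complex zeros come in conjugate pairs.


The zeros of p are: -3, (0 + 1i), (0 - 1i), 3, (0 + 1i), (0 - 1i).
Their magnitudes are: 3, 1, 1, 3, 1, 1.
Zeros with |z| < R = 2.0: (0 + 1i), (0 - 1i), (0 + 1i), (0 - 1i).
Count = 4.
By the argument principle, (1/2πi) ∮_{|z|=R} p'(z)/p(z) dz equals exactly this count.

Number of zeros inside |z| < 2.0: 4.


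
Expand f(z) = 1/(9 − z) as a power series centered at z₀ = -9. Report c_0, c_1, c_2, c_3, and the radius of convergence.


Let w = z − z₀, so z = z₀ + w.
Then 9 − z = 9 − (z₀ + w) = (9 − z₀) − w = 18 − w.
f(z) = 1/(18 − w) = (1/(18)) · 1/(1 − w/(18)) = Σ_{n≥0} w^n / (18)^(n+1).
So c_n = 1/(18)^(n+1):
  c_0 = 1/(18)^1 = 1/18.
  c_1 = 1/(18)^2 = 1/324.
  c_2 = 1/(18)^3 = 1/5832.
  c_3 = 1/(18)^4 = 1/104976.
The series is valid for |w/d| < 1, i.e. |z − z₀| < |d|.
Radius of convergence: R = |9 − z₀| = |18| = 18 (distance from z₀ to the singularity z = 9).

c_0 = 1/18, c_1 = 1/324, c_2 = 1/5832, c_3 = 1/104976; R = 18.


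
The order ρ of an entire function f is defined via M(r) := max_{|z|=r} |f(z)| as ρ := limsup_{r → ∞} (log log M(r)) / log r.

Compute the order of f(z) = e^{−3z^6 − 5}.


|e^{−3z^6 − 5}| = e^{Re(-3·z^6) + -5} ≤ e^{3|z|^6 + -5} = e^{3r^6 + -5} on |z| = r, so ρ ≤ 6. Choosing z on |z|=r so that -3·z^6 is real positive (always possible by picking arg z appropriately) gives |f(z)| = e^{3r^6 + -5}, matching the bound. The additive constant -5 does not affect log log M(r) ~ 6·log r. Hence ρ = 6.
Therefore ρ = 6.

Order ρ = 6.


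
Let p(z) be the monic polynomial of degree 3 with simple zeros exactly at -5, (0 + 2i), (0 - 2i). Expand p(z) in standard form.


The polynomial is p(z) = ∏_{α ∈ S} (z − α), where S = {-5, (0 + 2i), (0 - 2i)}.
Expanding the product yields: p(z) = z^3 + 5·z^2 + 4·z + 20.
Note conjugate pairs combine to real quadratics: (z − (0+2i))(z − (0−2i)) = z² + 4.
The resulting polynomial has degree 3 and real coefficients as required.

p(z) = z^3 + 5·z^2 + 4·z + 20.


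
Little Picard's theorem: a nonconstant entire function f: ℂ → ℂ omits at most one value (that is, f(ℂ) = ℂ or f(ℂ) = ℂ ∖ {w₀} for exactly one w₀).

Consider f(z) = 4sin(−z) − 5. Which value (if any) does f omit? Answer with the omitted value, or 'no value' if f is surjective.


Little Picard bounds the complement of f(ℂ) to at most one point.
sin is entire and surjective onto ℂ: for every w ∈ ℂ, sin(ζ) = w has a solution ζ ∈ ℂ (e.g., via the complex inverse arcsin). With ζ = −z this gives z = ζ/(-1). Then 4·sin(−z) takes every value in 4·ℂ = ℂ, and adding -5 is a bijection of ℂ. So f is surjective and omits no value. (Note: only on the real line is sin bounded by [−1, 1].)

Omitted value: no value.


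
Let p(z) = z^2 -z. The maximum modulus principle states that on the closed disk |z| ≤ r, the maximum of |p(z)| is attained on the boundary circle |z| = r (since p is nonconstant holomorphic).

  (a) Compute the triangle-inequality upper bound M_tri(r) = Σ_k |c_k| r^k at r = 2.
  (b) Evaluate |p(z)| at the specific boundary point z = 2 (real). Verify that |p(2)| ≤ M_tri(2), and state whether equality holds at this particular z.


Coefficients: c_0 = 0, c_1 = -1, c_2 = 1. Radius r = 2.
Part (a). Triangle bound: M_tri(r) = Σ_k |c_k| r^k
  = |0|·2^0 + |-1|·2^1 + |1|·2^2
  = 0 + 2 + 4 = 6.
This bounds M(r) := max_{|z|=r} |p(z)| from above; equality holds iff all terms c_k z^k can be made to align in phase at a single z on |z|=r.
Part (b). At z = 2 (real, on the circle |z| = r):
  p(2) = (0)·2^0 + (-1)·2^1 + (1)·2^2 = 2.
  |p(2)| = 2.
Check: |p(2)| = 2 ≤ 6 = M_tri(2). ✓ Equality does not hold at z = 2 (the coefficients have mixed signs, so the terms do not all align in phase there).

M_tri(2) = 6; |p(2)| = 2; equality at z=2: no.


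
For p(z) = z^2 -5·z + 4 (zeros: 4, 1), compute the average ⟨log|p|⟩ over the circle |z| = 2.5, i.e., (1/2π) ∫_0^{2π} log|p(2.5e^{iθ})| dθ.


Zeros: 1, 4; r = 2.5.
Inside |z| < r: 1. Outside (|z| ≥ r): 4.
p(0) = 4, so log|p(0)| = log(4) = 1.3863.
Apply Jensen: I(r) = log|p(0)| + Σ_k log(r/|z_k|), summed over zeros inside |z| < r.
  log(r/|z_k|) for z_k = 1: log(2.5/1) = 0.9163
  Outside zeros (4) contribute nothing to the Jensen sum.
Sum over inside zeros: 0.9163.
I(r) = log|p(0)| + (inside sum) = 1.3863 + 0.9163 = 2.3026.
Note: since some zeros are outside |z| ≤ r, the simplified n·log(r) form does NOT apply — only the inside zeros contribute.

I(r) ≈ 2.3026.


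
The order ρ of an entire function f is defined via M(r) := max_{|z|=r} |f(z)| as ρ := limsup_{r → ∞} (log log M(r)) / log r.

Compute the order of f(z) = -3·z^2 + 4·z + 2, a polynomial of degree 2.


|f(z)| ≤ Σ|c_k|·r^k = O(r^2) as r → ∞. Polynomial growth is O(e^{r^ε}) for every ε > 0 (since r^2/e^{r^ε} → 0), so ρ ≤ ε for all ε > 0, i.e. ρ = 0. Every nonconstant polynomial has order 0.
Therefore ρ = 0.

Order ρ = 0.


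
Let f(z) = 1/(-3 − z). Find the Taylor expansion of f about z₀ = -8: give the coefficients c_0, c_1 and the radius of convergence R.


Let w = z − z₀, so z = z₀ + w.
Then -3 − z = -3 − (z₀ + w) = (-3 − z₀) − w = 5 − w.
f(z) = 1/(5 − w) = (1/(5)) · 1/(1 − w/(5)) = Σ_{n≥0} w^n / (5)^(n+1).
So c_n = 1/(5)^(n+1):
  c_0 = 1/(5)^1 = 1/5.
  c_1 = 1/(5)^2 = 1/25.
The series is valid for |w/d| < 1, i.e. |z − z₀| < |d|.
Radius of convergence: R = |-3 − z₀| = |5| = 5 (distance from z₀ to the singularity z = -3).

c_0 = 1/5, c_1 = 1/25; R = 5.


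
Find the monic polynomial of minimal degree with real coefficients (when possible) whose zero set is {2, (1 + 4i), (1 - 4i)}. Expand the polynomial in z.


The polynomial is p(z) = ∏_{α ∈ S} (z − α), where S = {2, (1 + 4i), (1 - 4i)}.
Expanding the product yields: p(z) = z^3 -4·z^2 + 21·z -34.
Note conjugate pairs combine to real quadratics: (z − (1+4i))(z − (1−4i)) = z² − 2z + 17.
The resulting polynomial has degree 3 and real coefficients as required.

p(z) = z^3 -4·z^2 + 21·z -34.


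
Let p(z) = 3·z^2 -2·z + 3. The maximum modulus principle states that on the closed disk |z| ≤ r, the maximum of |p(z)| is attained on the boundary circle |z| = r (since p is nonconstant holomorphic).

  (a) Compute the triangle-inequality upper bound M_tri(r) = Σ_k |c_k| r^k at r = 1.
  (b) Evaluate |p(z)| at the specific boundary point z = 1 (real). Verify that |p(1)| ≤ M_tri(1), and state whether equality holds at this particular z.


Coefficients: c_0 = 3, c_1 = -2, c_2 = 3. Radius r = 1.
Part (a). Triangle bound: M_tri(r) = Σ_k |c_k| r^k
  = |3|·1^0 + |-2|·1^1 + |3|·1^2
  = 3 + 2 + 3 = 8.
This bounds M(r) := max_{|z|=r} |p(z)| from above; equality holds iff all terms c_k z^k can be made to align in phase at a single z on |z|=r.
Part (b). At z = 1 (real, on the circle |z| = r):
  p(1) = (3)·1^0 + (-2)·1^1 + (3)·1^2 = 4.
  |p(1)| = 4.
Check: |p(1)| = 4 ≤ 8 = M_tri(1). ✓ Equality does not hold at z = 1 (the coefficients have mixed signs, so the terms do not all align in phase there).

M_tri(1) = 8; |p(1)| = 4; equality at z=1: no.


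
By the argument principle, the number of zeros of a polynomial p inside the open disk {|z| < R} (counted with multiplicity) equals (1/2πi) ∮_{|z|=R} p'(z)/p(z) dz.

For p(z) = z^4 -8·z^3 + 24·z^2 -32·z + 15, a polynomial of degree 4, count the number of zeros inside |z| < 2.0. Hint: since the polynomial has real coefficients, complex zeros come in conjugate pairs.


The zeros of p are: 1, 3, (2 + 1i), (2 - 1i).
Their magnitudes are: 1, 3, 2.236, 2.236.
Zeros with |z| < R = 2.0: 1.
Count = 1.
By the argument principle, (1/2πi) ∮_{|z|=R} p'(z)/p(z) dz equals exactly this count.

Number of zeros inside |z| < 2.0: 1.


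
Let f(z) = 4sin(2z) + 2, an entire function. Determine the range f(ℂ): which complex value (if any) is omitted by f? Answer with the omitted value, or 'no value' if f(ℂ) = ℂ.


Little Picard bounds the complement of f(ℂ) to at most one point.
sin is entire and surjective onto ℂ: for every w ∈ ℂ, sin(ζ) = w has a solution ζ ∈ ℂ (e.g., via the complex inverse arcsin). With ζ = 2z this gives z = ζ/(2). Then 4·sin(2z) takes every value in 4·ℂ = ℂ, and adding 2 is a bijection of ℂ. So f is surjective and omits no value. (Note: only on the real line is sin bounded by [−1, 1].)

Omitted value: no value.


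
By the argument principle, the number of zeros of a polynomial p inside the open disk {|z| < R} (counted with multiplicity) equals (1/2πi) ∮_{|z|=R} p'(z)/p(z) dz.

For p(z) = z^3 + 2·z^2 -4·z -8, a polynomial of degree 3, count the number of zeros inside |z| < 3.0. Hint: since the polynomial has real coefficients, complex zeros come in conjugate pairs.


The zeros of p are: -2, 2, -2.
Their magnitudes are: 2, 2, 2.
Zeros with |z| < R = 3.0: -2, 2, -2.
Count = 3.
By the argument principle, (1/2πi) ∮_{|z|=R} p'(z)/p(z) dz equals exactly this count.

Number of zeros inside |z| < 3.0: 3.


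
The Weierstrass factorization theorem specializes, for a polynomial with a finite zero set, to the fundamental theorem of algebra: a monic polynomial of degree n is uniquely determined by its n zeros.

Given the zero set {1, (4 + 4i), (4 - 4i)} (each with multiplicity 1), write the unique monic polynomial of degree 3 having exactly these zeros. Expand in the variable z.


The polynomial is p(z) = ∏_{α ∈ S} (z − α), where S = {1, (4 + 4i), (4 - 4i)}.
Expanding the product yields: p(z) = z^3 -9·z^2 + 40·z -32.
Note conjugate pairs combine to real quadratics: (z − (4+4i))(z − (4−4i)) = z² − 8z + 32.
The resulting polynomial has degree 3 and real coefficients as required.

p(z) = z^3 -9·z^2 + 40·z -32.


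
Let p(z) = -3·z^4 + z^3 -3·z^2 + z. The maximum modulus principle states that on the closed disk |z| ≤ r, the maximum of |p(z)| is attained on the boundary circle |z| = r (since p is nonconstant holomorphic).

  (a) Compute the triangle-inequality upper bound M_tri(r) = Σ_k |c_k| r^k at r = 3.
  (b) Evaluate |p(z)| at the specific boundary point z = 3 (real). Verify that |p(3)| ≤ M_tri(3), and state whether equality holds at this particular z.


Coefficients: c_0 = 0, c_1 = 1, c_2 = -3, c_3 = 1, c_4 = -3. Radius r = 3.
Part (a). Triangle bound: M_tri(r) = Σ_k |c_k| r^k
  = |0|·3^0 + |1|·3^1 + |-3|·3^2 + |1|·3^3 + |-3|·3^4
  = 0 + 3 + 27 + 27 + 243 = 300.
This bounds M(r) := max_{|z|=r} |p(z)| from above; equality holds iff all terms c_k z^k can be made to align in phase at a single z on |z|=r.
Part (b). At z = 3 (real, on the circle |z| = r):
  p(3) = (0)·3^0 + (1)·3^1 + (-3)·3^2 + (1)·3^3 + (-3)·3^4 = -240.
  |p(3)| = 240.
Check: |p(3)| = 240 ≤ 300 = M_tri(3). ✓ Equality does not hold at z = 3 (the coefficients have mixed signs, so the terms do not all align in phase there).

M_tri(3) = 300; |p(3)| = 240; equality at z=3: no.


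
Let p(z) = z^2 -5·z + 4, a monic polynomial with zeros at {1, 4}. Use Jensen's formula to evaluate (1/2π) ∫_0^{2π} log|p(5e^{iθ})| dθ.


Zeros: 1, 4; r = 5.
Inside |z| < r: 1, 4. Outside (|z| ≥ r): ∅.
p(0) = 4, so log|p(0)| = log(4) = 1.3863.
Apply Jensen: I(r) = log|p(0)| + Σ_k log(r/|z_k|), summed over zeros inside |z| < r.
  log(r/|z_k|) for z_k = 1: log(5/1) = 1.6094
  log(r/|z_k|) for z_k = 4: log(5/4) = 0.2231
Sum over inside zeros: 1.8326.
I(r) = log|p(0)| + (inside sum) = 1.3863 + 1.8326 = 3.2189.
Closed form (all zeros inside, monic): I(r) = n·log(r) = 2·log(5) = 3.2189. ✓

I(r) ≈ 3.2189.


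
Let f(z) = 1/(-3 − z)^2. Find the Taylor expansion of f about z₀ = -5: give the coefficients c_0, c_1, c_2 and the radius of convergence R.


Let w = z − z₀, so z = z₀ + w.
Then -3 − z = -3 − (z₀ + w) = (-3 − z₀) − w = 2 − w.
f(z) = 1/(2 − w)^2 = (1/(2)^2) · (1 − w/(2))^{−2}.
By the binomial series (1−u)^{−2} = Σ_{n≥0} C(n+1, 1) u^n for |u|<1, with u = w/(2):
  c_n = C(n+1, 1) / (2)^(n+2).
  c_0 = 1/(2)^2 = 1/4.
  c_1 = 2/(2)^3 = 1/4.
  c_2 = 3/(2)^4 = 3/16.
The series is valid for |w/d| < 1, i.e. |z − z₀| < |d|.
Radius of convergence: R = |-3 − z₀| = |2| = 2 (distance from z₀ to the singularity z = -3).

c_0 = 1/4, c_1 = 1/4, c_2 = 3/16; R = 2.


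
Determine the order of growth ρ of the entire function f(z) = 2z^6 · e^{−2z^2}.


M(r) = max_{|z|=r} |2|·|z|^6·|e^{−2z^2}| = 2·r^6 · e^{2r^2} (the factors attain their maxima compatibly on |z|=r). Then log M(r) = log 2 + 6·log r + 2r^2, dominated by the last term, so log log M(r) ~ 2·log r. The polynomial factor 2z^6 contributes only a log r term and does not affect the order. ρ = 2.
Therefore ρ = 2.

Order ρ = 2.


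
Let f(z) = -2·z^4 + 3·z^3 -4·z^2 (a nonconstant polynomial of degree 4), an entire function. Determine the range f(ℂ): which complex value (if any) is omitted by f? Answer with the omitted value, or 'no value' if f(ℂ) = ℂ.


Little Picard bounds the complement of f(ℂ) to at most one point.
For every w ∈ ℂ, the equation p(z) − w = 0 is a nonconstant polynomial in z and hence has at least one root by the fundamental theorem of algebra. So p is surjective onto ℂ, omitting no value.

Omitted value: no value.


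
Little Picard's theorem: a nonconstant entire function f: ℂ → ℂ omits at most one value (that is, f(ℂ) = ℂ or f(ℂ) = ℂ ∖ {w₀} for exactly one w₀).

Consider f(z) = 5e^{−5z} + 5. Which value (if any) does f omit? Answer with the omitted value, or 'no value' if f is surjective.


Little Picard bounds the complement of f(ℂ) to at most one point.
e^{−5z} is never zero on ℂ, so 5·e^{−5z} takes every value in ℂ ∖ {0}. Adding 5 shifts the range to ℂ ∖ {5}. Thus f omits exactly the value 5.

Omitted value: 5.


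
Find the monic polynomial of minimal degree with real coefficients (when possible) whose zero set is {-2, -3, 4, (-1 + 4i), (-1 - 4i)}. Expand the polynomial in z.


The polynomial is p(z) = ∏_{α ∈ S} (z − α), where S = {-2, -3, 4, (-1 + 4i), (-1 - 4i)}.
Expanding the product yields: p(z) = z^5 + 3·z^4 + 5·z^3 -35·z^2 -286·z -408.
Note conjugate pairs combine to real quadratics: (z − (-1+4i))(z − (-1−4i)) = z² + 2z + 17.
The resulting polynomial has degree 5 and real coefficients as required.

p(z) = z^5 + 3·z^4 + 5·z^3 -35·z^2 -286·z -408.


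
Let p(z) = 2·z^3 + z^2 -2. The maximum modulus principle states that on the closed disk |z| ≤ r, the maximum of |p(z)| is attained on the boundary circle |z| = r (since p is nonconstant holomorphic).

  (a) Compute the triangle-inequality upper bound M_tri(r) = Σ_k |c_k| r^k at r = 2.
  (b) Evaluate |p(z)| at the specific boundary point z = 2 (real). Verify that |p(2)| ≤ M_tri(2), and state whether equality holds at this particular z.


Coefficients: c_0 = -2, c_1 = 0, c_2 = 1, c_3 = 2. Radius r = 2.
Part (a). Triangle bound: M_tri(r) = Σ_k |c_k| r^k
  = |-2|·2^0 + |0|·2^1 + |1|·2^2 + |2|·2^3
  = 2 + 0 + 4 + 16 = 22.
This bounds M(r) := max_{|z|=r} |p(z)| from above; equality holds iff all terms c_k z^k can be made to align in phase at a single z on |z|=r.
Part (b). At z = 2 (real, on the circle |z| = r):
  p(2) = (-2)·2^0 + (0)·2^1 + (1)·2^2 + (2)·2^3 = 18.
  |p(2)| = 18.
Check: |p(2)| = 18 ≤ 22 = M_tri(2). ✓ Equality does not hold at z = 2 (the coefficients have mixed signs, so the terms do not all align in phase there).

M_tri(2) = 22; |p(2)| = 18; equality at z=2: no.


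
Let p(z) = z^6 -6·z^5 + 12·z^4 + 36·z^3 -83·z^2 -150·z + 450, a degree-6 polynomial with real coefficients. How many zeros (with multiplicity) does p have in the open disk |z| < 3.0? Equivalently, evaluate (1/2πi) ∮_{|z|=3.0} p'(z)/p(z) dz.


The zeros of p are: (3 + 3i), (3 - 3i), (2 + 1i), (2 - 1i), (-2 + 1i), (-2 - 1i).
Their magnitudes are: 4.243, 4.243, 2.236, 2.236, 2.236, 2.236.
Zeros with |z| < R = 3.0: (2 + 1i), (2 - 1i), (-2 + 1i), (-2 - 1i).
Count = 4.
By the argument principle, (1/2πi) ∮_{|z|=R} p'(z)/p(z) dz equals exactly this count.

Number of zeros inside |z| < 3.0: 4.


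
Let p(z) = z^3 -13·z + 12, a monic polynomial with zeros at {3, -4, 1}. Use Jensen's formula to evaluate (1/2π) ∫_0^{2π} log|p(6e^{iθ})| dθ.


Zeros: -4, 1, 3; r = 6.
Inside |z| < r: -4, 1, 3. Outside (|z| ≥ r): ∅.
p(0) = 12, so log|p(0)| = log(12) = 2.4849.
Apply Jensen: I(r) = log|p(0)| + Σ_k log(r/|z_k|), summed over zeros inside |z| < r.
  log(r/|z_k|) for z_k = 3: log(6/3) = 0.6931
  log(r/|z_k|) for z_k = -4: log(6/4) = 0.4055
  log(r/|z_k|) for z_k = 1: log(6/1) = 1.7918
Sum over inside zeros: 2.8904.
I(r) = log|p(0)| + (inside sum) = 2.4849 + 2.8904 = 5.3753.
Closed form (all zeros inside, monic): I(r) = n·log(r) = 3·log(6) = 5.3753. ✓

I(r) ≈ 5.3753.


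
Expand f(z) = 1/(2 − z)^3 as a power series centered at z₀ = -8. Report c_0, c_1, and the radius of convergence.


Let w = z − z₀, so z = z₀ + w.
Then 2 − z = 2 − (z₀ + w) = (2 − z₀) − w = 10 − w.
f(z) = 1/(10 − w)^3 = (1/(10)^3) · (1 − w/(10))^{−3}.
By the binomial series (1−u)^{−3} = Σ_{n≥0} C(n+2, 2) u^n for |u|<1, with u = w/(10):
  c_n = C(n+2, 2) / (10)^(n+3).
  c_0 = 1/(10)^3 = 1/1000.
  c_1 = 3/(10)^4 = 3/10000.
The series is valid for |w/d| < 1, i.e. |z − z₀| < |d|.
Radius of convergence: R = |2 − z₀| = |10| = 10 (distance from z₀ to the singularity z = 2).

c_0 = 1/1000, c_1 = 3/10000; R = 10.


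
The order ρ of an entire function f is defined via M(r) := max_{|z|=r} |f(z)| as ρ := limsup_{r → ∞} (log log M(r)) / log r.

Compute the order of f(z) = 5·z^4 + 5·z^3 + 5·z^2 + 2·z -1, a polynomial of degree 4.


|f(z)| ≤ Σ|c_k|·r^k = O(r^4) as r → ∞. Polynomial growth is O(e^{r^ε}) for every ε > 0 (since r^4/e^{r^ε} → 0), so ρ ≤ ε for all ε > 0, i.e. ρ = 0. Every nonconstant polynomial has order 0.
Therefore ρ = 0.

Order ρ = 0.


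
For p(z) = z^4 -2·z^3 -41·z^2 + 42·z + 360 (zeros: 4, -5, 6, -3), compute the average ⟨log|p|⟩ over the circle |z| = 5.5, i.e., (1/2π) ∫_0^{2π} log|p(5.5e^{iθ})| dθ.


Zeros: -5, -3, 4, 6; r = 5.5.
Inside |z| < r: -5, -3, 4. Outside (|z| ≥ r): 6.
p(0) = 360, so log|p(0)| = log(360) = 5.8861.
Apply Jensen: I(r) = log|p(0)| + Σ_k log(r/|z_k|), summed over zeros inside |z| < r.
  log(r/|z_k|) for z_k = 4: log(5.5/4) = 0.3185
  log(r/|z_k|) for z_k = -5: log(5.5/5) = 0.0953
  log(r/|z_k|) for z_k = -3: log(5.5/3) = 0.6061
  Outside zeros (6) contribute nothing to the Jensen sum.
Sum over inside zeros: 1.0199.
I(r) = log|p(0)| + (inside sum) = 5.8861 + 1.0199 = 6.9060.
Note: since some zeros are outside |z| ≤ r, the simplified n·log(r) form does NOT apply — only the inside zeros contribute.

I(r) ≈ 6.9060.


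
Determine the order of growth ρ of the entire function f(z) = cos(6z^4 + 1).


Write cos(w) = (e^{iw} ± e^{−iw})/(2 or 2i), so |cos(w)| ≤ e^{|w|}. With w = 6z^4 + 1, |w| ≤ 6r^4 + 1 on |z|=r, giving M(r) ≤ e^{6r^4 + 1} and ρ ≤ 4. For the lower bound, choose z on |z|=r with 6z^4 purely imaginary of modulus 6r^4; then |cos(6z^4 + 1)| grows like e^{6r^4}/2, so ρ ≥ 4. Hence ρ = 4.
Therefore ρ = 4.

Order ρ = 4.


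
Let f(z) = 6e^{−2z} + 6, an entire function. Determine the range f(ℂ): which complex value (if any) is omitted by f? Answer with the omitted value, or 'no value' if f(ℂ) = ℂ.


Little Picard bounds the complement of f(ℂ) to at most one point.
e^{−2z} is never zero on ℂ, so 6·e^{−2z} takes every value in ℂ ∖ {0}. Adding 6 shifts the range to ℂ ∖ {6}. Thus f omits exactly the value 6.

Omitted value: 6.


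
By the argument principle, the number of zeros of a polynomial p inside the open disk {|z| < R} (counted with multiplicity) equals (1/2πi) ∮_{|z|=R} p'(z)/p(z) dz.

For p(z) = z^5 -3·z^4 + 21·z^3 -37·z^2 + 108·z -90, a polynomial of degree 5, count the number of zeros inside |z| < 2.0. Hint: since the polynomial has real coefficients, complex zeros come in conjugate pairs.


The zeros of p are: (0 + 3i), (0 - 3i), 1, (1 + 3i), (1 - 3i).
Their magnitudes are: 3, 3, 1, 3.162, 3.162.
Zeros with |z| < R = 2.0: 1.
Count = 1.
By the argument principle, (1/2πi) ∮_{|z|=R} p'(z)/p(z) dz equals exactly this count.

Number of zeros inside |z| < 2.0: 1.


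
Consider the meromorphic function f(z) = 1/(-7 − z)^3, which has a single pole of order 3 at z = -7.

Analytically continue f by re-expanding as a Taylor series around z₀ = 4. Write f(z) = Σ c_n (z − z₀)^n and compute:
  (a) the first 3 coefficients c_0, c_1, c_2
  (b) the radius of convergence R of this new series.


Let w = z − z₀, so z = z₀ + w.
Then -7 − z = -7 − (z₀ + w) = (-7 − z₀) − w = -11 − w.
f(z) = 1/(-11 − w)^3 = (1/(-11)^3) · (1 − w/(-11))^{−3}.
By the binomial series (1−u)^{−3} = Σ_{n≥0} C(n+2, 2) u^n for |u|<1, with u = w/(-11):
  c_n = C(n+2, 2) / (-11)^(n+3).
  c_0 = 1/(-11)^3 = -1/1331.
  c_1 = 3/(-11)^4 = 3/14641.
  c_2 = 6/(-11)^5 = -6/161051.
The series is valid for |w/d| < 1, i.e. |z − z₀| < |d|.
Radius of convergence: R = |-7 − z₀| = |-11| = 11 (distance from z₀ to the singularity z = -7).

c_0 = -1/1331, c_1 = 3/14641, c_2 = -6/161051; R = 11.


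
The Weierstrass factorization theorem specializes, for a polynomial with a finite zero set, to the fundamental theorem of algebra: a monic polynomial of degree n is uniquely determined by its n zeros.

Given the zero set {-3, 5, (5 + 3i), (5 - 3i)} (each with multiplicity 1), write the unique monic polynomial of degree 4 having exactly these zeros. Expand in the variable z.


The polynomial is p(z) = ∏_{α ∈ S} (z − α), where S = {-3, 5, (5 + 3i), (5 - 3i)}.
Expanding the product yields: p(z) = z^4 -12·z^3 + 39·z^2 + 82·z -510.
Note conjugate pairs combine to real quadratics: (z − (5+3i))(z − (5−3i)) = z² − 10z + 34.
The resulting polynomial has degree 4 and real coefficients as required.

p(z) = z^4 -12·z^3 + 39·z^2 + 82·z -510.


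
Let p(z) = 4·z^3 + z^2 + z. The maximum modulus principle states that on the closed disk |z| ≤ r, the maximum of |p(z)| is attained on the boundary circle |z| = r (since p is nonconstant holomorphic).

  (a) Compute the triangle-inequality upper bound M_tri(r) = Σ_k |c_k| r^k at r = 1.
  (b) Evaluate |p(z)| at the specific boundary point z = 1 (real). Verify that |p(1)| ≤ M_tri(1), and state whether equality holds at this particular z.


Coefficients: c_0 = 0, c_1 = 1, c_2 = 1, c_3 = 4. Radius r = 1.
Part (a). Triangle bound: M_tri(r) = Σ_k |c_k| r^k
  = |0|·1^0 + |1|·1^1 + |1|·1^2 + |4|·1^3
  = 0 + 1 + 1 + 4 = 6.
This bounds M(r) := max_{|z|=r} |p(z)| from above; equality holds iff all terms c_k z^k can be made to align in phase at a single z on |z|=r.
Part (b). At z = 1 (real, on the circle |z| = r):
  p(1) = (0)·1^0 + (1)·1^1 + (1)·1^2 + (4)·1^3 = 6.
  |p(1)| = 6.
Since all nonzero coefficients share the same sign, |p(1)| = 6 = M_tri(1); the triangle bound is attained at z = 1, so in fact M(r) = 6.

M_tri(1) = 6; |p(1)| = 6; equality at z=1: yes.
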